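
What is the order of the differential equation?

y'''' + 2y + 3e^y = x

The order is 4 (highest derivative is of order 4).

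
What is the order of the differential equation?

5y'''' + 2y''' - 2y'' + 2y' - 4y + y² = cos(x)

The order is 4 (highest derivative is of order 4).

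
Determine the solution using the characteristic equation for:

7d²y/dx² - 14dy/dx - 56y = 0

Characteristic equation: 7r² - 14r - 56 = 0
Divide by 7: r² - 2r - 8 = 0
Roots: r = 4, -2 (distinct real)
General solution: y = C₁e^(4x) + C₂e^(-2x)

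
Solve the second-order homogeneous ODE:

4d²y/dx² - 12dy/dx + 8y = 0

Characteristic equation: 4r² - 12r + 8 = 0
Divide by 4: r² - 3r + 2 = 0
Roots: r = 1, 2 (distinct real)
General solution: y = C₁e^x + C₂e^(2x)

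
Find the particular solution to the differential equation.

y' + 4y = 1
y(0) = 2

General solution: y = 1/4 + Ce^(-4x)
Applying y(0) = 2: C = 2 - 1/4 = 7/4
Particular solution: y = 1/4 + (7/4)e^(-4x)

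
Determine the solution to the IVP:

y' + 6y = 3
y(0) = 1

General solution: y = 1/2 + Ce^(-6x)
Applying y(0) = 1: C = 1 - 1/2 = 1/2
Particular solution: y = 1/2 + (1/2)e^(-6x)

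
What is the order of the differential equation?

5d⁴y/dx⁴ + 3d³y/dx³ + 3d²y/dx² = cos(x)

The order is 4 (highest derivative is of order 4).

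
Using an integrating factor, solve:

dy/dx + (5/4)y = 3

Using integrating factor method:

General solution: y = 12/5 + Ce^(-5x/4)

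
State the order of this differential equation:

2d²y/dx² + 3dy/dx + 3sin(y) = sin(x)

The order is 2 (highest derivative is of order 2).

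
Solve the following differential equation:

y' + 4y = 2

Using integrating factor method:

General solution: y = 1/2 + Ce^(-4x)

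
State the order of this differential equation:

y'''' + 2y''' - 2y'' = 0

The order is 4 (highest derivative is of order 4).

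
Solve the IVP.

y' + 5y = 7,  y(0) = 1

General solution: y = 7/5 + Ce^(-5x)
Applying y(0) = 1: C = 1 - 7/5 = -2/5
Particular solution: y = 7/5 - (2/5)e^(-5x)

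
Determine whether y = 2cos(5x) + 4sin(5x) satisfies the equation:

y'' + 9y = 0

Verification:
y'' = -50cos(5x) - 100sin(5x)
y'' + 9y ≠ 0 (frequency mismatch: got 25 instead of 9)

No, it is not a solution.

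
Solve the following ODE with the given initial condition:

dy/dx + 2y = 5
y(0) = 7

General solution: y = 5/2 + Ce^(-2x)
Applying y(0) = 7: C = 7 - 5/2 = 9/2
Particular solution: y = 5/2 + (9/2)e^(-2x)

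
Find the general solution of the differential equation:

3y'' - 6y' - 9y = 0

Characteristic equation: 3r² - 6r - 9 = 0
Divide by 3: r² - 2r - 3 = 0
Roots: r = 3, -1 (distinct real)
General solution: y = C₁e^(3x) + C₂e^(-x)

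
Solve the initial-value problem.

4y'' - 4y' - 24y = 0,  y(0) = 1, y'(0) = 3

General solution: y = C₁e^(3x) + C₂e^(-2x)
Applying ICs: C₁ = 1, C₂ = 0
Particular solution: y = e^(3x)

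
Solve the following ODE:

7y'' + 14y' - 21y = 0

Characteristic equation: 7r² + 14r - 21 = 0
Divide by 7: r² + 2r - 3 = 0
Roots: r = 1, -3 (distinct real)
General solution: y = C₁e^x + C₂e^(-3x)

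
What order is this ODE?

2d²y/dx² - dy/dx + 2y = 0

The order is 2 (highest derivative is of order 2).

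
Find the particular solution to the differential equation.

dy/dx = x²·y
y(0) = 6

General solution: y = Ce^(x³/3)
Applying IC y(0) = 6:
Particular solution: y = 6e^(x³/3)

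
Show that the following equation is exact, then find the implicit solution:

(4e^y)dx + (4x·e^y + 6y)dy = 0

Verify exactness: ∂M/∂y = ∂N/∂x ✓
Find F(x,y) such that ∂F/∂x = M, ∂F/∂y = N
Solution: 4x·e^y + 3y² = C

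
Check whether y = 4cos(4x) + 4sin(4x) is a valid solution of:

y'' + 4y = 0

Verification:
y'' = -64cos(4x) - 64sin(4x)
y'' + 4y ≠ 0 (frequency mismatch: got 16 instead of 4)

No, it is not a solution.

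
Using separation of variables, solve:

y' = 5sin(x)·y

Separating variables and integrating:
ln|y| = -5cos(x) + C

General solution: y = Ce^(-5cos(x))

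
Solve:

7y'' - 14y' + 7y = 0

Characteristic equation: 7r² - 14r + 7 = 0
Divide by 7: r² - 2r + 1 = 0
Factored: (r - 1)² = 0
Repeated root: r = 1
General solution: y = (C₁ + C₂x)e^x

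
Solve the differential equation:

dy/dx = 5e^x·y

Separating variables and integrating:
ln|y| = 5e^x + C

General solution: y = Ce^(5e^x)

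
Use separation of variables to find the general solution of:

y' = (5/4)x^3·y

Separating variables and integrating:
ln|y| = 5x^4/16 + C

General solution: y = Ce^(5x^4/16)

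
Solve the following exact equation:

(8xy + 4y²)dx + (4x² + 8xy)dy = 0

Verify exactness: ∂M/∂y = ∂N/∂x ✓
Find F(x,y) such that ∂F/∂x = M, ∂F/∂y = N
Solution: 4x²y + 4xy² = C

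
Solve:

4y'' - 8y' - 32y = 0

Characteristic equation: 4r² - 8r - 32 = 0
Divide by 4: r² - 2r - 8 = 0
Roots: r = 4, -2 (distinct real)
General solution: y = C₁e^(4x) + C₂e^(-2x)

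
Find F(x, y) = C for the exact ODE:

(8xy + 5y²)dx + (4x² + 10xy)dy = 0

Verify exactness: ∂M/∂y = ∂N/∂x ✓
Find F(x,y) such that ∂F/∂x = M, ∂F/∂y = N
Solution: 4x²y + 5xy² = C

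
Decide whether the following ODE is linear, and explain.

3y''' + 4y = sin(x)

Linear (y and its derivatives appear to the first power only, no products of y terms)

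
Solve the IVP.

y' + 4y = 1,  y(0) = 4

General solution: y = 1/4 + Ce^(-4x)
Applying y(0) = 4: C = 4 - 1/4 = 15/4
Particular solution: y = 1/4 + (15/4)e^(-4x)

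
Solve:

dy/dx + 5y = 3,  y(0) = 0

General solution: y = 3/5 + Ce^(-5x)
Applying y(0) = 0: C = 0 - 3/5 = -3/5
Particular solution: y = 3/5 - (3/5)e^(-5x)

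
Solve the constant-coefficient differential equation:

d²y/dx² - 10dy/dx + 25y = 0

Characteristic equation: r² - 10r + 25 = 0
Factored: (r - 5)² = 0
Repeated root: r = 5
General solution: y = (C₁ + C₂x)e^(5x)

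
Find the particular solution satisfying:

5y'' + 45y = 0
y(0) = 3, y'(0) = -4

General solution: y = C₁cos(3x) + C₂sin(3x)
Complex roots r = ±3i
Applying ICs: C₁ = 3, C₂ = -4/3
Particular solution: y = 3cos(3x) - (4/3)sin(3x)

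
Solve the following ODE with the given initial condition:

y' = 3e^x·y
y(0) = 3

General solution: y = Ce^(3e^x)
Applying IC y(0) = 3:
Particular solution: y = 3e^(3(e^x - 1))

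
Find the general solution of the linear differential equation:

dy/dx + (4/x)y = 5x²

Using integrating factor method:

General solution: y = (5/7)x^3 + Cx^(-4)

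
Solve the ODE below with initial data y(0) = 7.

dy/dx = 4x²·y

General solution: y = Ce^(4x³/3)
Applying IC y(0) = 7:
Particular solution: y = 7e^(4x³/3)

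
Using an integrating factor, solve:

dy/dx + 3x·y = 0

Using integrating factor method:

General solution: y = Ce^(-3x^2/2)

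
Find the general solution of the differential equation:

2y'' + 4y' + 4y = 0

Characteristic equation: 2r² + 4r + 4 = 0
Divide by 2: r² + 2r + 2 = 0
Roots: r = -1 ± i (complex conjugates)
General solution: y = e^(-x)(C₁cos(x) + C₂sin(x))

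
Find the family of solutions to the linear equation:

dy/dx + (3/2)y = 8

Using integrating factor method:

General solution: y = 16/3 + Ce^(-3x/2)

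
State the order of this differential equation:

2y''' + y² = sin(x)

The order is 3 (highest derivative is of order 3).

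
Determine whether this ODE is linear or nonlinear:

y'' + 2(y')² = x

Nonlinear ((y')² term)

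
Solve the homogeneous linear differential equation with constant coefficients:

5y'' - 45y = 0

Characteristic equation: 5r² - 45 = 0
Divide by 5: r² - 9 = 0
Roots: r = 3, -3 (distinct real)
General solution: y = C₁e^(3x) + C₂e^(-3x)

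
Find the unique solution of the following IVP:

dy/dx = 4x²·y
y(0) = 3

General solution: y = Ce^(4x³/3)
Applying IC y(0) = 3:
Particular solution: y = 3e^(4x³/3)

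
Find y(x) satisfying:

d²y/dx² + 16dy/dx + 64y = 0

Characteristic equation: r² + 16r + 64 = 0
Factored: (r + 8)² = 0
Repeated root: r = -8
General solution: y = (C₁ + C₂x)e^(-8x)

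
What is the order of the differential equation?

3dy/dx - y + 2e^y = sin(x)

The order is 1 (highest derivative is of order 1).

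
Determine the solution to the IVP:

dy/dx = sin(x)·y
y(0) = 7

General solution: y = Ce^(-cos(x))
Applying IC y(0) = 7:
Particular solution: y = 7e^(1-cos(x))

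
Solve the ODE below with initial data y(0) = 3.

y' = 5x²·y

General solution: y = Ce^(5x³/3)
Applying IC y(0) = 3:
Particular solution: y = 3e^(5x³/3)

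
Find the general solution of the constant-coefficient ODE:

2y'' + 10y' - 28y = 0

Characteristic equation: 2r² + 10r - 28 = 0
Divide by 2: r² + 5r - 14 = 0
Roots: r = 2, -7 (distinct real)
General solution: y = C₁e^(2x) + C₂e^(-7x)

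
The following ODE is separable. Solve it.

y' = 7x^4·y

Separating variables and integrating:
ln|y| = 7x^5/5 + C

General solution: y = Ce^(7x^5/5)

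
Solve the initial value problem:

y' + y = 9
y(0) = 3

General solution: y = 9 + Ce^(-x)
Applying y(0) = 3: C = 3 - 9 = -6
Particular solution: y = 9 - 6e^(-x)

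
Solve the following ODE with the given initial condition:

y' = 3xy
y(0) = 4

General solution: y = Ce^(3x²/2)
Applying IC y(0) = 4:
Particular solution: y = 4e^(3x²/2)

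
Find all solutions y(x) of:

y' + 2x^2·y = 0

Using integrating factor method:

General solution: y = Ce^(-2x^3/3)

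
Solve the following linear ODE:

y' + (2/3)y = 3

Using integrating factor method:

General solution: y = 9/2 + Ce^(-2x/3)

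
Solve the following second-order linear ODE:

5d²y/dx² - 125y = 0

Characteristic equation: 5r² - 125 = 0
Divide by 5: r² - 25 = 0
Roots: r = 5, -5 (distinct real)
General solution: y = C₁e^(5x) + C₂e^(-5x)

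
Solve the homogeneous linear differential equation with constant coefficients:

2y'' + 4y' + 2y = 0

Characteristic equation: 2r² + 4r + 2 = 0
Divide by 2: r² + 2r + 1 = 0
Factored: (r + 1)² = 0
Repeated root: r = -1
General solution: y = (C₁ + C₂x)e^(-x)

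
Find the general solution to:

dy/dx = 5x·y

Separating variables and integrating:
ln|y| = 5x^2/2 + C

General solution: y = Ce^(5x^2/2)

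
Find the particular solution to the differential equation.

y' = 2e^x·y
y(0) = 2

General solution: y = Ce^(2e^x)
Applying IC y(0) = 2:
Particular solution: y = 2e^(2(e^x - 1))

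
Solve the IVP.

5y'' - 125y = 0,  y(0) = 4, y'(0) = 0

General solution: y = C₁e^(5x) + C₂e^(-5x)
Applying ICs: C₁ = 2, C₂ = 2
Particular solution: y = 2e^(5x) + 2e^(-5x)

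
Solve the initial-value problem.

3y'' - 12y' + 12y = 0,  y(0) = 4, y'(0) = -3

General solution: y = (C₁ + C₂x)e^(2x)
Repeated root r = 2
Applying ICs: C₁ = 4, C₂ = -11
Particular solution: y = (4 - 11x)e^(2x)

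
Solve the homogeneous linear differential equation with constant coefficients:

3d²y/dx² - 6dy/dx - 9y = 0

Characteristic equation: 3r² - 6r - 9 = 0
Divide by 3: r² - 2r - 3 = 0
Roots: r = 3, -1 (distinct real)
General solution: y = C₁e^(3x) + C₂e^(-x)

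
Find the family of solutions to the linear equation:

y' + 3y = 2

Using integrating factor method:

General solution: y = 2/3 + Ce^(-3x)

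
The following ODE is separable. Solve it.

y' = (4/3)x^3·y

Separating variables and integrating:
ln|y| = x^4/3 + C

General solution: y = Ce^(x^4/3)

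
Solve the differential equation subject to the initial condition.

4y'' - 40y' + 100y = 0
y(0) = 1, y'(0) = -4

General solution: y = (C₁ + C₂x)e^(5x)
Repeated root r = 5
Applying ICs: C₁ = 1, C₂ = -9
Particular solution: y = (1 - 9x)e^(5x)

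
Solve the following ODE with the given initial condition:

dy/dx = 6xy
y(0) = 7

General solution: y = Ce^(3x²)
Applying IC y(0) = 7:
Particular solution: y = 7e^(3x²)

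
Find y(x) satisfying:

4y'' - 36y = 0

Characteristic equation: 4r² - 36 = 0
Divide by 4: r² - 9 = 0
Roots: r = 3, -3 (distinct real)
General solution: y = C₁e^(3x) + C₂e^(-3x)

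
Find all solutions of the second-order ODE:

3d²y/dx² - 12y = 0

Characteristic equation: 3r² - 12 = 0
Divide by 3: r² - 4 = 0
Roots: r = 2, -2 (distinct real)
General solution: y = C₁e^(2x) + C₂e^(-2x)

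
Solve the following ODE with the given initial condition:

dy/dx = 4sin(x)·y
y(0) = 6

General solution: y = Ce^(-4cos(x))
Applying IC y(0) = 6:
Particular solution: y = 6e^(4(1-cos(x)))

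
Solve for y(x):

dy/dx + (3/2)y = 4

Using integrating factor method:

General solution: y = 8/3 + Ce^(-3x/2)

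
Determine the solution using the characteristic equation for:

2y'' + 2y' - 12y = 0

Characteristic equation: 2r² + 2r - 12 = 0
Divide by 2: r² + r - 6 = 0
Roots: r = 2, -3 (distinct real)
General solution: y = C₁e^(2x) + C₂e^(-3x)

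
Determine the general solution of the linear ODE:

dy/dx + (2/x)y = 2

Using integrating factor method:

General solution: y = (2/3)x + Cx^(-2)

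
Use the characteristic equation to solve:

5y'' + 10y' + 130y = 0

Characteristic equation: 5r² + 10r + 130 = 0
Divide by 5: r² + 2r + 26 = 0
Roots: r = -1 ± 5i (complex conjugates)
General solution: y = e^(-x)(C₁cos(5x) + C₂sin(5x))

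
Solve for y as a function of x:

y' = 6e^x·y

Separating variables and integrating:
ln|y| = 6e^x + C

General solution: y = Ce^(6e^x)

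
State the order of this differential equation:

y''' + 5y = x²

The order is 3 (highest derivative is of order 3).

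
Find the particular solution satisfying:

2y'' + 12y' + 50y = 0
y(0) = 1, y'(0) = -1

General solution: y = e^(-3x)(C₁cos(4x) + C₂sin(4x))
Complex roots r = -3 ± 4i
Applying ICs: C₁ = 1, C₂ = 1/2
Particular solution: y = e^(-3x)(cos(4x) + (1/2)sin(4x))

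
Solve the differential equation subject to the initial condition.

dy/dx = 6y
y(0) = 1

General solution: y = Ce^(6x)
Applying IC y(0) = 1:
Particular solution: y = e^(6x)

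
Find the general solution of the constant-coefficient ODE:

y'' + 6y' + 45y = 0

Characteristic equation: r² + 6r + 45 = 0
Roots: r = -3 ± 6i (complex conjugates)
General solution: y = e^(-3x)(C₁cos(6x) + C₂sin(6x))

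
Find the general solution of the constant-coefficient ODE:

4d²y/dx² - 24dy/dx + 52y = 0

Characteristic equation: 4r² - 24r + 52 = 0
Divide by 4: r² - 6r + 13 = 0
Roots: r = 3 ± 2i (complex conjugates)
General solution: y = e^(3x)(C₁cos(2x) + C₂sin(2x))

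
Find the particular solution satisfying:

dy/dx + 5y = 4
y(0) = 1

General solution: y = 4/5 + Ce^(-5x)
Applying y(0) = 1: C = 1 - 4/5 = 1/5
Particular solution: y = 4/5 + (1/5)e^(-5x)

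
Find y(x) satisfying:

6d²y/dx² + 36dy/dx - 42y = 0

Characteristic equation: 6r² + 36r - 42 = 0
Divide by 6: r² + 6r - 7 = 0
Roots: r = 1, -7 (distinct real)
General solution: y = C₁e^x + C₂e^(-7x)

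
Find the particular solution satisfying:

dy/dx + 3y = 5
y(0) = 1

General solution: y = 5/3 + Ce^(-3x)
Applying y(0) = 1: C = 1 - 5/3 = -2/3
Particular solution: y = 5/3 - (2/3)e^(-3x)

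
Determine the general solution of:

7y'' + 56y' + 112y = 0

Characteristic equation: 7r² + 56r + 112 = 0
Divide by 7: r² + 8r + 16 = 0
Factored: (r + 4)² = 0
Repeated root: r = -4
General solution: y = (C₁ + C₂x)e^(-4x)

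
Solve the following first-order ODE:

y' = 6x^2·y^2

Separating variables and integrating:
-1/y = 2x^3 + C

General solution: y^-1 = -2x^3 + C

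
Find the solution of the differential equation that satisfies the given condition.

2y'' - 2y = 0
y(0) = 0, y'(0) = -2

General solution: y = C₁e^x + C₂e^(-x)
Applying ICs: C₁ = -1, C₂ = 1
Particular solution: y = -e^x + e^(-x)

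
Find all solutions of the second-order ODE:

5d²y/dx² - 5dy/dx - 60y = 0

Characteristic equation: 5r² - 5r - 60 = 0
Divide by 5: r² - r - 12 = 0
Roots: r = 4, -3 (distinct real)
General solution: y = C₁e^(4x) + C₂e^(-3x)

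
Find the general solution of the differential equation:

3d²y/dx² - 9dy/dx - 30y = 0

Characteristic equation: 3r² - 9r - 30 = 0
Divide by 3: r² - 3r - 10 = 0
Roots: r = 5, -2 (distinct real)
General solution: y = C₁e^(5x) + C₂e^(-2x)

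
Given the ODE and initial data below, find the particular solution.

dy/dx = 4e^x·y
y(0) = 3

General solution: y = Ce^(4e^x)
Applying IC y(0) = 3:
Particular solution: y = 3e^(4(e^x - 1))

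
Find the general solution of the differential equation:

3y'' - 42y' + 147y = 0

Characteristic equation: 3r² - 42r + 147 = 0
Divide by 3: r² - 14r + 49 = 0
Factored: (r - 7)² = 0
Repeated root: r = 7
General solution: y = (C₁ + C₂x)e^(7x)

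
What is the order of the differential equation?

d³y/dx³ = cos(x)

The order is 3 (highest derivative is of order 3).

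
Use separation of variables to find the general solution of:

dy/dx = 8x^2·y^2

Separating variables and integrating:
-1/y = 8x^3/3 + C

General solution: y^-1 = (-8/3)x^3 + C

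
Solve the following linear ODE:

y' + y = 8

Using integrating factor method:

General solution: y = 8 + Ce^(-x)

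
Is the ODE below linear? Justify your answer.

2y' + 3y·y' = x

No. Nonlinear (product y·y')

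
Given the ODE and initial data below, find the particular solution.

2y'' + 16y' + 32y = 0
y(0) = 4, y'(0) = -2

General solution: y = (C₁ + C₂x)e^(-4x)
Repeated root r = -4
Applying ICs: C₁ = 4, C₂ = 14
Particular solution: y = (4 + 14x)e^(-4x)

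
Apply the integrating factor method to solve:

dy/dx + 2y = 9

Using integrating factor method:

General solution: y = 9/2 + Ce^(-2x)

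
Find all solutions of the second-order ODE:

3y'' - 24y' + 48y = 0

Characteristic equation: 3r² - 24r + 48 = 0
Divide by 3: r² - 8r + 16 = 0
Factored: (r - 4)² = 0
Repeated root: r = 4
General solution: y = (C₁ + C₂x)e^(4x)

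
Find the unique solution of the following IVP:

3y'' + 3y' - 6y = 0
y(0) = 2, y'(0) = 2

General solution: y = C₁e^x + C₂e^(-2x)
Applying ICs: C₁ = 2, C₂ = 0
Particular solution: y = 2e^x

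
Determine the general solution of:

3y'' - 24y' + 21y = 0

Characteristic equation: 3r² - 24r + 21 = 0
Divide by 3: r² - 8r + 7 = 0
Roots: r = 1, 7 (distinct real)
General solution: y = C₁e^x + C₂e^(7x)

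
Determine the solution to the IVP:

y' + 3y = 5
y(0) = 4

General solution: y = 5/3 + Ce^(-3x)
Applying y(0) = 4: C = 4 - 5/3 = 7/3
Particular solution: y = 5/3 + (7/3)e^(-3x)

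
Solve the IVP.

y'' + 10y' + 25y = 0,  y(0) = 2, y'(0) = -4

General solution: y = (C₁ + C₂x)e^(-5x)
Repeated root r = -5
Applying ICs: C₁ = 2, C₂ = 6
Particular solution: y = (2 + 6x)e^(-5x)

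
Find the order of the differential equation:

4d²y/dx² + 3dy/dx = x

The order is 2 (highest derivative is of order 2).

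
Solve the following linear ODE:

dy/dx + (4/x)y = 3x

Using integrating factor method:

General solution: y = (1/2)x^2 + Cx^(-4)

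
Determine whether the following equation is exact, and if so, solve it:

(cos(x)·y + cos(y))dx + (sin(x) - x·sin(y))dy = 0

Verify exactness: ∂M/∂y = ∂N/∂x ✓
Find F(x,y) such that ∂F/∂x = M, ∂F/∂y = N
Solution: sin(x)·y + x·cos(y) = C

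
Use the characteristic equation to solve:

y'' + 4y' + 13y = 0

Characteristic equation: r² + 4r + 13 = 0
Roots: r = -2 ± 3i (complex conjugates)
General solution: y = e^(-2x)(C₁cos(3x) + C₂sin(3x))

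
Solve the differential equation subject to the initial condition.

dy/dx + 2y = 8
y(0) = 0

General solution: y = 4 + Ce^(-2x)
Applying y(0) = 0: C = 0 - 4 = -4
Particular solution: y = 4 - 4e^(-2x)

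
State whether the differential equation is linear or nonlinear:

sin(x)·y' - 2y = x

Linear (y and its derivatives appear to the first power only, no products of y terms)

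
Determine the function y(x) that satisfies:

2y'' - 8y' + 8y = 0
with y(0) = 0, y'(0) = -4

General solution: y = (C₁ + C₂x)e^(2x)
Repeated root r = 2
Applying ICs: C₁ = 0, C₂ = -4
Particular solution: y = -4xe^(2x)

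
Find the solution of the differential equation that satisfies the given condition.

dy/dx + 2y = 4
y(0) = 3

General solution: y = 2 + Ce^(-2x)
Applying y(0) = 3: C = 3 - 2 = 1
Particular solution: y = 2 + e^(-2x)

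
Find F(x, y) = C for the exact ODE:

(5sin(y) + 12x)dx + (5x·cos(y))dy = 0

Verify exactness: ∂M/∂y = ∂N/∂x ✓
Find F(x,y) such that ∂F/∂x = M, ∂F/∂y = N
Solution: 5x·sin(y) + 6x² = C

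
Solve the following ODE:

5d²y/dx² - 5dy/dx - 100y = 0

Characteristic equation: 5r² - 5r - 100 = 0
Divide by 5: r² - r - 20 = 0
Roots: r = 5, -4 (distinct real)
General solution: y = C₁e^(5x) + C₂e^(-4x)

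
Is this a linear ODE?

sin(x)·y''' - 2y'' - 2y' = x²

Yes. Linear (y and its derivatives appear to the first power only, no products of y terms)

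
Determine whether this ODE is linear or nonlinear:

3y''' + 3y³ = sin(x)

Nonlinear (y³ term)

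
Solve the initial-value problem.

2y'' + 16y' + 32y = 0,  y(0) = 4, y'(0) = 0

General solution: y = (C₁ + C₂x)e^(-4x)
Repeated root r = -4
Applying ICs: C₁ = 4, C₂ = 16
Particular solution: y = (4 + 16x)e^(-4x)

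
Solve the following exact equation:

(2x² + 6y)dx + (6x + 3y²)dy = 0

Verify exactness: ∂M/∂y = ∂N/∂x ✓
Find F(x,y) such that ∂F/∂x = M, ∂F/∂y = N
Solution: 2x³/3 + 6xy + y³ = C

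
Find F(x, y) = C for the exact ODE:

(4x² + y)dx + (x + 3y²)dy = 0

Verify exactness: ∂M/∂y = ∂N/∂x ✓
Find F(x,y) such that ∂F/∂x = M, ∂F/∂y = N
Solution: 4x³/3 + xy + y³ = C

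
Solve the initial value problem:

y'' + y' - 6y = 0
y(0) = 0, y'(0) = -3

General solution: y = C₁e^(2x) + C₂e^(-3x)
Applying ICs: C₁ = -3/5, C₂ = 3/5
Particular solution: y = -(3/5)e^(2x) + (3/5)e^(-3x)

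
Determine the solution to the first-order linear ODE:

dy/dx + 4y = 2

Using integrating factor method:

General solution: y = 1/2 + Ce^(-4x)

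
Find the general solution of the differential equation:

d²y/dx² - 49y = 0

Characteristic equation: r² - 49 = 0
Roots: r = 7, -7 (distinct real)
General solution: y = C₁e^(7x) + C₂e^(-7x)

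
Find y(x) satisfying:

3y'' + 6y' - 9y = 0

Characteristic equation: 3r² + 6r - 9 = 0
Divide by 3: r² + 2r - 3 = 0
Roots: r = 1, -3 (distinct real)
General solution: y = C₁e^x + C₂e^(-3x)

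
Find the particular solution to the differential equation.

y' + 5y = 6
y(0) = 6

General solution: y = 6/5 + Ce^(-5x)
Applying y(0) = 6: C = 6 - 6/5 = 24/5
Particular solution: y = 6/5 + (24/5)e^(-5x)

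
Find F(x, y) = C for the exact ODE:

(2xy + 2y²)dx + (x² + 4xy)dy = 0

Verify exactness: ∂M/∂y = ∂N/∂x ✓
Find F(x,y) such that ∂F/∂x = M, ∂F/∂y = N
Solution: x²y + 2xy² = C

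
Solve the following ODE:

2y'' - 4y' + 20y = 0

Characteristic equation: 2r² - 4r + 20 = 0
Divide by 2: r² - 2r + 10 = 0
Roots: r = 1 ± 3i (complex conjugates)
General solution: y = e^x(C₁cos(3x) + C₂sin(3x))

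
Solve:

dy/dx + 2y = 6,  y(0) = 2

General solution: y = 3 + Ce^(-2x)
Applying y(0) = 2: C = 2 - 3 = -1
Particular solution: y = 3 - e^(-2x)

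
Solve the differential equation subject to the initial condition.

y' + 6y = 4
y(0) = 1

General solution: y = 2/3 + Ce^(-6x)
Applying y(0) = 1: C = 1 - 2/3 = 1/3
Particular solution: y = 2/3 + (1/3)e^(-6x)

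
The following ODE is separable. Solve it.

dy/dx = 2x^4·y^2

Separating variables and integrating:
-1/y = 2x^5/5 + C

General solution: y^-1 = (-2/5)x^5 + C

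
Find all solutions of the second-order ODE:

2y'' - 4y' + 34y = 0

Characteristic equation: 2r² - 4r + 34 = 0
Divide by 2: r² - 2r + 17 = 0
Roots: r = 1 ± 4i (complex conjugates)
General solution: y = e^x(C₁cos(4x) + C₂sin(4x))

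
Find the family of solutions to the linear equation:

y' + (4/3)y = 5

Using integrating factor method:

General solution: y = 15/4 + Ce^(-4x/3)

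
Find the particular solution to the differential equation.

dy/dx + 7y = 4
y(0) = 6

General solution: y = 4/7 + Ce^(-7x)
Applying y(0) = 6: C = 6 - 4/7 = 38/7
Particular solution: y = 4/7 + (38/7)e^(-7x)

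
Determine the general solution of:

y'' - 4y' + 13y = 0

Characteristic equation: r² - 4r + 13 = 0
Roots: r = 2 ± 3i (complex conjugates)
General solution: y = e^(2x)(C₁cos(3x) + C₂sin(3x))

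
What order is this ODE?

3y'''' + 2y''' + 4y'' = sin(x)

The order is 4 (highest derivative is of order 4).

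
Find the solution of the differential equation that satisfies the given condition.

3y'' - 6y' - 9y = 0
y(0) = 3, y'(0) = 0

General solution: y = C₁e^(3x) + C₂e^(-x)
Applying ICs: C₁ = 3/4, C₂ = 9/4
Particular solution: y = (3/4)e^(3x) + (9/4)e^(-x)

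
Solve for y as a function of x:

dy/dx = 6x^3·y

Separating variables and integrating:
ln|y| = 3x^4/2 + C

General solution: y = Ce^(3x^4/2)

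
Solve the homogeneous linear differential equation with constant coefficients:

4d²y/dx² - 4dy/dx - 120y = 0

Characteristic equation: 4r² - 4r - 120 = 0
Divide by 4: r² - r - 30 = 0
Roots: r = 6, -5 (distinct real)
General solution: y = C₁e^(6x) + C₂e^(-5x)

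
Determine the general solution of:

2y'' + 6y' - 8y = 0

Characteristic equation: 2r² + 6r - 8 = 0
Divide by 2: r² + 3r - 4 = 0
Roots: r = 1, -4 (distinct real)
General solution: y = C₁e^x + C₂e^(-4x)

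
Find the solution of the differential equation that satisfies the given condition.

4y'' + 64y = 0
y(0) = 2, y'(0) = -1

General solution: y = C₁cos(4x) + C₂sin(4x)
Complex roots r = ±4i
Applying ICs: C₁ = 2, C₂ = -1/4
Particular solution: y = 2cos(4x) - (1/4)sin(4x)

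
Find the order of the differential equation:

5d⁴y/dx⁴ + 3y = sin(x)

The order is 4 (highest derivative is of order 4).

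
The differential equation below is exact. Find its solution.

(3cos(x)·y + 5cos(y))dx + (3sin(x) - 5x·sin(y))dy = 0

Verify exactness: ∂M/∂y = ∂N/∂x ✓
Find F(x,y) such that ∂F/∂x = M, ∂F/∂y = N
Solution: 3sin(x)·y + 5x·cos(y) = C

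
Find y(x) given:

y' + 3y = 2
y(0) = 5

General solution: y = 2/3 + Ce^(-3x)
Applying y(0) = 5: C = 5 - 2/3 = 13/3
Particular solution: y = 2/3 + (13/3)e^(-3x)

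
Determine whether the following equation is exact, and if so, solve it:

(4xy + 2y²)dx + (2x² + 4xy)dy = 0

Verify exactness: ∂M/∂y = ∂N/∂x ✓
Find F(x,y) such that ∂F/∂x = M, ∂F/∂y = N
Solution: 2x²y + 2xy² = C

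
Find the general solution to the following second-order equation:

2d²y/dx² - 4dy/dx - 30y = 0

Characteristic equation: 2r² - 4r - 30 = 0
Divide by 2: r² - 2r - 15 = 0
Roots: r = 5, -3 (distinct real)
General solution: y = C₁e^(5x) + C₂e^(-3x)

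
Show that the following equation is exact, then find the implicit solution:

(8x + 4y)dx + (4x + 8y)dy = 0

Verify exactness: ∂M/∂y = ∂N/∂x ✓
Find F(x,y) such that ∂F/∂x = M, ∂F/∂y = N
Solution: 4x² + 4xy + 4y² = C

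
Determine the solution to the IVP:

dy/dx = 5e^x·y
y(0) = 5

General solution: y = Ce^(5e^x)
Applying IC y(0) = 5:
Particular solution: y = 5e^(5(e^x - 1))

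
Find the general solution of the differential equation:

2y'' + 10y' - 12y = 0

Characteristic equation: 2r² + 10r - 12 = 0
Divide by 2: r² + 5r - 6 = 0
Roots: r = 1, -6 (distinct real)
General solution: y = C₁e^x + C₂e^(-6x)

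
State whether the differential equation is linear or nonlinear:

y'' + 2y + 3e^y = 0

Nonlinear (e^y is nonlinear in y)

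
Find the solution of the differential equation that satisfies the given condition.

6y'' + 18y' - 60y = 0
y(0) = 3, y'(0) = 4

General solution: y = C₁e^(2x) + C₂e^(-5x)
Applying ICs: C₁ = 19/7, C₂ = 2/7
Particular solution: y = (19/7)e^(2x) + (2/7)e^(-5x)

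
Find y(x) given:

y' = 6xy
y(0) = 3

General solution: y = Ce^(3x²)
Applying IC y(0) = 3:
Particular solution: y = 3e^(3x²)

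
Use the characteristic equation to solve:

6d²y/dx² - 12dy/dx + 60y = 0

Characteristic equation: 6r² - 12r + 60 = 0
Divide by 6: r² - 2r + 10 = 0
Roots: r = 1 ± 3i (complex conjugates)
General solution: y = e^x(C₁cos(3x) + C₂sin(3x))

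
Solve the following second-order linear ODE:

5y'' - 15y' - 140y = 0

Characteristic equation: 5r² - 15r - 140 = 0
Divide by 5: r² - 3r - 28 = 0
Roots: r = 7, -4 (distinct real)
General solution: y = C₁e^(7x) + C₂e^(-4x)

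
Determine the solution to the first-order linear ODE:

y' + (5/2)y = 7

Using integrating factor method:

General solution: y = 14/5 + Ce^(-5x/2)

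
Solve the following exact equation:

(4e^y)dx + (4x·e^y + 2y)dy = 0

Verify exactness: ∂M/∂y = ∂N/∂x ✓
Find F(x,y) such that ∂F/∂x = M, ∂F/∂y = N
Solution: 4x·e^y + y² = C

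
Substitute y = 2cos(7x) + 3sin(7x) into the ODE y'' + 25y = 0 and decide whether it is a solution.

Verification:
y'' = -98cos(7x) - 147sin(7x)
y'' + 25y ≠ 0 (frequency mismatch: got 49 instead of 25)

No, it is not a solution.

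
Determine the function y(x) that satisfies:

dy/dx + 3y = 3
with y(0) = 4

General solution: y = 1 + Ce^(-3x)
Applying y(0) = 4: C = 4 - 1 = 3
Particular solution: y = 1 + 3e^(-3x)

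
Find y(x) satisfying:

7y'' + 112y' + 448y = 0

Characteristic equation: 7r² + 112r + 448 = 0
Divide by 7: r² + 16r + 64 = 0
Factored: (r + 8)² = 0
Repeated root: r = -8
General solution: y = (C₁ + C₂x)e^(-8x)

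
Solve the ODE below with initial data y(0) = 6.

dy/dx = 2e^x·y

General solution: y = Ce^(2e^x)
Applying IC y(0) = 6:
Particular solution: y = 6e^(2(e^x - 1))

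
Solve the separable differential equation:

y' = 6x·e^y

Separating variables and integrating:
-e^(-y) = 3x² + C

General solution: y = -ln(C - 3x²)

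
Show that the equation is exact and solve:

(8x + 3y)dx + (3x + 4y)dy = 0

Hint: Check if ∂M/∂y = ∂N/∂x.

Verify exactness: ∂M/∂y = ∂N/∂x ✓
Find F(x,y) such that ∂F/∂x = M, ∂F/∂y = N
Solution: 4x² + 3xy + 2y² = C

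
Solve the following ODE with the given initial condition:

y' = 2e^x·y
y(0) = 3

General solution: y = Ce^(2e^x)
Applying IC y(0) = 3:
Particular solution: y = 3e^(2(e^x - 1))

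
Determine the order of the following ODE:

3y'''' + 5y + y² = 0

The order is 4 (highest derivative is of order 4).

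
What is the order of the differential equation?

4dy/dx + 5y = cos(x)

The order is 1 (highest derivative is of order 1).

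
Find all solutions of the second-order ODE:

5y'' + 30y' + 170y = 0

Characteristic equation: 5r² + 30r + 170 = 0
Divide by 5: r² + 6r + 34 = 0
Roots: r = -3 ± 5i (complex conjugates)
General solution: y = e^(-3x)(C₁cos(5x) + C₂sin(5x))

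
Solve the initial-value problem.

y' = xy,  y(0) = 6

General solution: y = Ce^(x²/2)
Applying IC y(0) = 6:
Particular solution: y = 6e^(x²/2)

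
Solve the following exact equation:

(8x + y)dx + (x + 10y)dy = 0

Verify exactness: ∂M/∂y = ∂N/∂x ✓
Find F(x,y) such that ∂F/∂x = M, ∂F/∂y = N
Solution: 4x² + xy + 5y² = C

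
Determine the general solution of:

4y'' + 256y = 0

Characteristic equation: 4r² + 256 = 0
Divide by 4: r² + 64 = 0
Roots: r = ±8i (complex conjugates)
General solution: y = C₁cos(8x) + C₂sin(8x)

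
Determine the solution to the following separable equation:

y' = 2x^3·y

Separating variables and integrating:
ln|y| = x^4/2 + C

General solution: y = Ce^(x^4/2)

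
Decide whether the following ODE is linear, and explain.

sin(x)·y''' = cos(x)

Linear (y and its derivatives appear to the first power only, no products of y terms)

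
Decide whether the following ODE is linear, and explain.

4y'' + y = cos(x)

Linear (y and its derivatives appear to the first power only, no products of y terms)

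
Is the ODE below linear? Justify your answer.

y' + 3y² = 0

No. Nonlinear (y² term)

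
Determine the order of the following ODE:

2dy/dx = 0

The order is 1 (highest derivative is of order 1).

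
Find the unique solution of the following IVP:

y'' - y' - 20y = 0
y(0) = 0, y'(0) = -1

General solution: y = C₁e^(5x) + C₂e^(-4x)
Applying ICs: C₁ = -1/9, C₂ = 1/9
Particular solution: y = -(1/9)e^(5x) + (1/9)e^(-4x)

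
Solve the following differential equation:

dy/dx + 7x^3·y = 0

Using integrating factor method:

General solution: y = Ce^(-7x^4/4)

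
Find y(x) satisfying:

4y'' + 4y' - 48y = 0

Characteristic equation: 4r² + 4r - 48 = 0
Divide by 4: r² + r - 12 = 0
Roots: r = 3, -4 (distinct real)
General solution: y = C₁e^(3x) + C₂e^(-4x)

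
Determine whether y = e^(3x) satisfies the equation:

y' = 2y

Verification:
y = e^(3x)
y' = 3e^(3x)
But 2y = 2e^(3x)
y' ≠ 2y — the derivative does not match

No, it is not a solution.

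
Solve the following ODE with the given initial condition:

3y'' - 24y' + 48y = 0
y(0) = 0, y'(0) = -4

General solution: y = (C₁ + C₂x)e^(4x)
Repeated root r = 4
Applying ICs: C₁ = 0, C₂ = -4
Particular solution: y = -4xe^(4x)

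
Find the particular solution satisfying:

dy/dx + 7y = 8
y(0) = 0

General solution: y = 8/7 + Ce^(-7x)
Applying y(0) = 0: C = 0 - 8/7 = -8/7
Particular solution: y = 8/7 - (8/7)e^(-7x)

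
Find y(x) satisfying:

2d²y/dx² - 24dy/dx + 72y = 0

Characteristic equation: 2r² - 24r + 72 = 0
Divide by 2: r² - 12r + 36 = 0
Factored: (r - 6)² = 0
Repeated root: r = 6
General solution: y = (C₁ + C₂x)e^(6x)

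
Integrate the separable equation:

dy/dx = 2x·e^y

Separating variables and integrating:
-e^(-y) = x² + C

General solution: y = -ln(C - x²)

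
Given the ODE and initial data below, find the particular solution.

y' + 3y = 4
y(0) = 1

General solution: y = 4/3 + Ce^(-3x)
Applying y(0) = 1: C = 1 - 4/3 = -1/3
Particular solution: y = 4/3 - (1/3)e^(-3x)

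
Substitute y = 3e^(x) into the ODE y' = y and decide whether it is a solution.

Verification:
y = 3e^(x)
y' = 3e^(x)
y = 3e^(x)
y' = y ✓

Yes, it is a solution.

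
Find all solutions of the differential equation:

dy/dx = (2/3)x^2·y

Separating variables and integrating:
ln|y| = 2x^3/9 + C

General solution: y = Ce^(2x^3/9)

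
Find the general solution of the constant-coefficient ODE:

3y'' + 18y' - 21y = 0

Characteristic equation: 3r² + 18r - 21 = 0
Divide by 3: r² + 6r - 7 = 0
Roots: r = 1, -7 (distinct real)
General solution: y = C₁e^x + C₂e^(-7x)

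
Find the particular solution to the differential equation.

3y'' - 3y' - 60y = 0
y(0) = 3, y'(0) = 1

General solution: y = C₁e^(5x) + C₂e^(-4x)
Applying ICs: C₁ = 13/9, C₂ = 14/9
Particular solution: y = (13/9)e^(5x) + (14/9)e^(-4x)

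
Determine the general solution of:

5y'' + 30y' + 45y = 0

Characteristic equation: 5r² + 30r + 45 = 0
Divide by 5: r² + 6r + 9 = 0
Factored: (r + 3)² = 0
Repeated root: r = -3
General solution: y = (C₁ + C₂x)e^(-3x)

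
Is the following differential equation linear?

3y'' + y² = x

No. Nonlinear (y² term)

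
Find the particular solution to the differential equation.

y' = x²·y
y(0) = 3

General solution: y = Ce^(x³/3)
Applying IC y(0) = 3:
Particular solution: y = 3e^(x³/3)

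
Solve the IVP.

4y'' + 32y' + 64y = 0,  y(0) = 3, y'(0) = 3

General solution: y = (C₁ + C₂x)e^(-4x)
Repeated root r = -4
Applying ICs: C₁ = 3, C₂ = 15
Particular solution: y = (3 + 15x)e^(-4x)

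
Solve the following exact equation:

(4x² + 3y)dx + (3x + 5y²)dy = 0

Verify exactness: ∂M/∂y = ∂N/∂x ✓
Find F(x,y) such that ∂F/∂x = M, ∂F/∂y = N
Solution: 4x³/3 + 3xy + 5y³/3 = C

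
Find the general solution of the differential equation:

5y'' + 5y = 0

Characteristic equation: 5r² + 5 = 0
Divide by 5: r² + 1 = 0
Roots: r = ±i (complex conjugates)
General solution: y = C₁cos(x) + C₂sin(x)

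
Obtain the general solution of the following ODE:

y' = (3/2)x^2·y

Separating variables and integrating:
ln|y| = x^3/2 + C

General solution: y = Ce^(x^3/2)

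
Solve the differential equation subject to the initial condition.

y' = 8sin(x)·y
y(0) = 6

General solution: y = Ce^(-8cos(x))
Applying IC y(0) = 6:
Particular solution: y = 6e^(8(1-cos(x)))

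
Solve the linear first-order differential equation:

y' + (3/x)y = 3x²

Using integrating factor method:

General solution: y = (1/2)x^3 + Cx^(-3)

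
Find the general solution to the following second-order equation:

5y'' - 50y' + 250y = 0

Characteristic equation: 5r² - 50r + 250 = 0
Divide by 5: r² - 10r + 50 = 0
Roots: r = 5 ± 5i (complex conjugates)
General solution: y = e^(5x)(C₁cos(5x) + C₂sin(5x))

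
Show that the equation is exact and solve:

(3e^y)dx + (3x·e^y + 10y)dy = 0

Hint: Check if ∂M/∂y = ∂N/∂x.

Verify exactness: ∂M/∂y = ∂N/∂x ✓
Find F(x,y) such that ∂F/∂x = M, ∂F/∂y = N
Solution: 3x·e^y + 5y² = C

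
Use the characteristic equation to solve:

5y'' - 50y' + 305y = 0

Characteristic equation: 5r² - 50r + 305 = 0
Divide by 5: r² - 10r + 61 = 0
Roots: r = 5 ± 6i (complex conjugates)
General solution: y = e^(5x)(C₁cos(6x) + C₂sin(6x))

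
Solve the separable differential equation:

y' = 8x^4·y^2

Separating variables and integrating:
-1/y = 8x^5/5 + C

General solution: y^-1 = (-8/5)x^5 + C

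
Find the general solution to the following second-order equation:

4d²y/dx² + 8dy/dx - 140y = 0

Characteristic equation: 4r² + 8r - 140 = 0
Divide by 4: r² + 2r - 35 = 0
Roots: r = 5, -7 (distinct real)
General solution: y = C₁e^(5x) + C₂e^(-7x)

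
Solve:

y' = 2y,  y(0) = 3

General solution: y = Ce^(2x)
Applying IC y(0) = 3:
Particular solution: y = 3e^(2x)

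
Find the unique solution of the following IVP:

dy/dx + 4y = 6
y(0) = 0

General solution: y = 3/2 + Ce^(-4x)
Applying y(0) = 0: C = 0 - 3/2 = -3/2
Particular solution: y = 3/2 - (3/2)e^(-4x)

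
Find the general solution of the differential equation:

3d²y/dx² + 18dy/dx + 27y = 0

Characteristic equation: 3r² + 18r + 27 = 0
Divide by 3: r² + 6r + 9 = 0
Factored: (r + 3)² = 0
Repeated root: r = -3
General solution: y = (C₁ + C₂x)e^(-3x)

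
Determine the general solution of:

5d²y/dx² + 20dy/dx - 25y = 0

Characteristic equation: 5r² + 20r - 25 = 0
Divide by 5: r² + 4r - 5 = 0
Roots: r = 1, -5 (distinct real)
General solution: y = C₁e^x + C₂e^(-5x)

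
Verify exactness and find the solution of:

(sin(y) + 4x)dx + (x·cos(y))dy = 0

Verify exactness: ∂M/∂y = ∂N/∂x ✓
Find F(x,y) such that ∂F/∂x = M, ∂F/∂y = N
Solution: x·sin(y) + 2x² = C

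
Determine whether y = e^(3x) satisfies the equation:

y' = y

Verification:
y = e^(3x)
y' = 3e^(3x)
But y = e^(3x)
y' ≠ y — the derivative does not match

No, it is not a solution.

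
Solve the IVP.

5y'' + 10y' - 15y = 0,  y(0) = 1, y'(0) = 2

General solution: y = C₁e^x + C₂e^(-3x)
Applying ICs: C₁ = 5/4, C₂ = -1/4
Particular solution: y = (5/4)e^x - (1/4)e^(-3x)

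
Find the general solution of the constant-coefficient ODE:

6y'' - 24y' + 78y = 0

Characteristic equation: 6r² - 24r + 78 = 0
Divide by 6: r² - 4r + 13 = 0
Roots: r = 2 ± 3i (complex conjugates)
General solution: y = e^(2x)(C₁cos(3x) + C₂sin(3x))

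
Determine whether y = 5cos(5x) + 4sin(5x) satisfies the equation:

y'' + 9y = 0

Verification:
y'' = -125cos(5x) - 100sin(5x)
y'' + 9y ≠ 0 (frequency mismatch: got 25 instead of 9)

No, it is not a solution.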